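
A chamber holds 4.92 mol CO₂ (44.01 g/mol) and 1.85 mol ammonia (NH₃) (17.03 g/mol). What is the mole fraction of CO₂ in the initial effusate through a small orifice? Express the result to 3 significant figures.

0.623

Each component's effusion rate ∝ (its partial pressure)·(1/√M) ∝ n_i/√M_i.
So x_CO₂ in the escaping gas = (n_CO₂/√M_CO₂) / Σ(n_i/√M_i)
= (4.92/√44.01) / (4.92/√44.01 + 1.85/√17.03) = 0.7416/(0.7416 + 0.4483) = 0.623.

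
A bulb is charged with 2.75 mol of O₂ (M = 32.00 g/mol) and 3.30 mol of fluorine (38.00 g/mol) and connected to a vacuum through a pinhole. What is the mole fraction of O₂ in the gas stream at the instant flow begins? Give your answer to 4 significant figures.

Each component's effusion rate ∝ (its partial pressure)·(1/√M) ∝ n_i/√M_i.
So x_O₂ in the escaping gas = (n_O₂/√M_O₂) / Σ(n_i/√M_i)
= (2.75/√32.00) / (2.75/√32.00 + 3.30/√38.00) = 0.4861/(0.4861 + 0.5353) = 0.4759.

0.4759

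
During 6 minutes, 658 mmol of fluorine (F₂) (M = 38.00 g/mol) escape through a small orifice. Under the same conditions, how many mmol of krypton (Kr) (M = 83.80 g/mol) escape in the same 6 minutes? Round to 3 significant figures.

From Graham's law, rate_Kr/rate_F₂ = √(M_F₂/M_Kr) = √(38.00/83.80) = √0.4535 = 0.6734.
So the amount for Kr is 658 × 0.6734 = 443 mmol.

443 mmol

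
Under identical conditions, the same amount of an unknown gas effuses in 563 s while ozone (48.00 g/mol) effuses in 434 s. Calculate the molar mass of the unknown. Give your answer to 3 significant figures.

Using Graham's law: t_X/t_O₃ = √(M_X/M_O₃).
563/434 = 1.297 = √(M_X/48.00)
M_X = 48.00 × 1.297² = 48.00 × 1.683 = 80.8 g/mol

80.8 g/mol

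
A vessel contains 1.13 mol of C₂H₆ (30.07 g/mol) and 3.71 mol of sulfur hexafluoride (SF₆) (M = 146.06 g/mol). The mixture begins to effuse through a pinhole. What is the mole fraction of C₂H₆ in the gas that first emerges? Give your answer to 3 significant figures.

0.402

Each component's effusion rate ∝ (its partial pressure)·(1/√M) ∝ n_i/√M_i.
x_C₂H₆(eff) = (n_C₂H₆/√M_C₂H₆) / (n_C₂H₆/√M_C₂H₆ + n_SF₆/√M_SF₆)
= (1.13/√30.07) / (1.13/√30.07 + 3.71/√146.06) = 0.2061/(0.2061 + 0.3070) = 0.402.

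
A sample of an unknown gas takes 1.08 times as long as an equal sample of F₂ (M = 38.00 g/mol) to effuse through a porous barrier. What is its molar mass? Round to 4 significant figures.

Using Graham's law: t_X/t_F₂ = √(M_X/M_F₂).
1.08 = √(M_X/38.00)
M_X = 38.00 × 1.08² = 38.00 × 1.166 = 44.32 g/mol

44.32 g/mol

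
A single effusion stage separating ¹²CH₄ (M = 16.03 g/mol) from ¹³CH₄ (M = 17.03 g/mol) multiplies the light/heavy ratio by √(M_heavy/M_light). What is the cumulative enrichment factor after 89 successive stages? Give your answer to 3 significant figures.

14.8

After 89 stages the ratio has grown by (√(17.03/16.03))^89 = (17.03/16.03)^(89/2).
= 1.06238^(89/2) = 14.8.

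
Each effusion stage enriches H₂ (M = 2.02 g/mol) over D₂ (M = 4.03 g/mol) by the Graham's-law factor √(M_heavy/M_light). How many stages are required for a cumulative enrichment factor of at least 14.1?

8

With α = √(4.03/2.02) per stage, ln α = ½ ln(1.99505) = 0.3453.
Need α^N ≥ 14.1 ⇒ N ≥ ln(14.1) / ln α = 2.646 / 0.3453 = 7.66.
Rounding up, N = 8 stages.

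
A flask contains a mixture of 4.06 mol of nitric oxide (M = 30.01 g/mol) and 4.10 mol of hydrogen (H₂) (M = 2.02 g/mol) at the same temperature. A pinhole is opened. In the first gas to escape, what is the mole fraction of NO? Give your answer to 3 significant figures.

Rate_i ∝ x_i/√M_i (Graham's law weighted by mole fraction), so the effusate composition follows n_i/√M_i.
x_NO(eff) = (n_NO/√M_NO) / (n_NO/√M_NO + n_H₂/√M_H₂)
= (4.06/√30.01) / (4.06/√30.01 + 4.10/√2.02) = 0.7411/(0.7411 + 2.885) = 0.204.

0.204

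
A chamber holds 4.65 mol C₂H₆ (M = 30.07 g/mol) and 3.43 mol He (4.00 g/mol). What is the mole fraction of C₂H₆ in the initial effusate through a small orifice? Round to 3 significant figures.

Each component's effusion rate ∝ (its partial pressure)·(1/√M) ∝ n_i/√M_i.
x_C₂H₆(eff) = (n_C₂H₆/√M_C₂H₆) / (n_C₂H₆/√M_C₂H₆ + n_He/√M_He)
= (4.65/√30.07) / (4.65/√30.07 + 3.43/√4.00) = 0.8480/(0.8480 + 1.715) = 0.331.

0.331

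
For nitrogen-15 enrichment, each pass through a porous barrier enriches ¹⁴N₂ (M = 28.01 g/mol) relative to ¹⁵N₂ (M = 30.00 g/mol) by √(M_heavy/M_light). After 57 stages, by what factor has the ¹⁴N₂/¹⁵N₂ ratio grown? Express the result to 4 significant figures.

7.072

Overall factor = α^57 with α = √(30.00/28.01), i.e. (30.00/28.01)^(57/2).
= 1.07105^(57/2) = 7.072.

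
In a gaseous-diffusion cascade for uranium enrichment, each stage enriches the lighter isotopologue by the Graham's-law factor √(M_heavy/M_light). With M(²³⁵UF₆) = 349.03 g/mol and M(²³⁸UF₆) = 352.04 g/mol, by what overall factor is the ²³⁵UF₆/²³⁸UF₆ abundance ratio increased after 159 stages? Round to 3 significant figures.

1.98

After 159 stages the ratio has grown by (√(352.04/349.03))^159 = (352.04/349.03)^(159/2).
= 1.00862^(159/2) = 1.98.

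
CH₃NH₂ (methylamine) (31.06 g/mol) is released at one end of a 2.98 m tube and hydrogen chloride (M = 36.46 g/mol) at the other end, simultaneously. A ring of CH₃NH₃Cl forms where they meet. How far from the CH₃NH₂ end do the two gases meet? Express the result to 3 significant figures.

In equal time, each gas travels a distance ∝ its rate ∝ 1/√M, so d_CH₃NH₂/d_HCl = √(M_HCl/M_CH₃NH₂) = √(36.46/31.06) = 1.083.
With d_CH₃NH₂ + d_HCl = 2.98 m, d_HCl = 2.98/(1 + 1.083) = 1.430 m.
d_CH₃NH₂ = 2.98 − 1.430 = 1.55 m.

1.55 m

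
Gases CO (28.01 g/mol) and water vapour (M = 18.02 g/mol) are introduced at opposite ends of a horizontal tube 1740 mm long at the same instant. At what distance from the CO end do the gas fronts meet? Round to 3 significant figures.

In equal time, each gas travels a distance ∝ its rate ∝ 1/√M, so d_CO/d_H₂O = √(M_H₂O/M_CO) = √(18.02/28.01) = 0.8021.
With d_CO + d_H₂O = 1740 mm, d_H₂O = 1740/(1 + 0.8021) = 965.5 mm.
d_CO = 1740 − 965.5 = 774 mm.

774 mm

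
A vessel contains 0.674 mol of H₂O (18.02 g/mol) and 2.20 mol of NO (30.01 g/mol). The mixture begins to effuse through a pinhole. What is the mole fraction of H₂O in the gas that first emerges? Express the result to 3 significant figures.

0.283

Rate_i ∝ x_i/√M_i (Graham's law weighted by mole fraction), so the effusate composition follows n_i/√M_i.
x_H₂O(eff) = (n_H₂O/√M_H₂O) / (n_H₂O/√M_H₂O + n_NO/√M_NO)
= (0.674/√18.02) / (0.674/√18.02 + 2.20/√30.01) = 0.1588/(0.1588 + 0.4016) = 0.283.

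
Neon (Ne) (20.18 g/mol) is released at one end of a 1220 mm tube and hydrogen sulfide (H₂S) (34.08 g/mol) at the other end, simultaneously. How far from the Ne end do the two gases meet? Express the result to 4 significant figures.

The fronts meet when d_Ne + d_H₂S = L with d_Ne/d_H₂S = √(M_H₂S/M_Ne) (Graham's law). Here √(M_H₂S/M_Ne) = √(34.08/20.18) = 1.300.
With d_Ne + d_H₂S = 1220 mm, d_H₂S = 1220/(1 + 1.300) = 530.5 mm.
d_Ne = 1220 − 530.5 = 689.5 mm.

689.5 mm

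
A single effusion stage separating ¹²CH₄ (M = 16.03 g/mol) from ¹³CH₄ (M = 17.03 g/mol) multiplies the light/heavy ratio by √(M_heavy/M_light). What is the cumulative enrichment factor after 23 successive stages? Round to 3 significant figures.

After 23 stages the ratio has grown by (√(17.03/16.03))^23 = (17.03/16.03)^(23/2).
= 1.06238^(23/2) = 2.01.

2.01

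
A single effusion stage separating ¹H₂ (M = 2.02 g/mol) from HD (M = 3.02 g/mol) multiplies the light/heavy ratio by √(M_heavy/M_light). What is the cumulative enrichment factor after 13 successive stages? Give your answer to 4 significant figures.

13.65

After 13 stages the ratio has grown by (√(3.02/2.02))^13 = (3.02/2.02)^(13/2).
= 1.49505^(13/2) = 13.65.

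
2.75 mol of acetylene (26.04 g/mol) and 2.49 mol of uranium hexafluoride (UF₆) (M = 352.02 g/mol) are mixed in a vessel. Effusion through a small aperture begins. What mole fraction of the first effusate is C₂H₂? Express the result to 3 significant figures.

0.802

Effusion rate of each component ∝ n_i/√M_i (partial pressure × 1/√M).
So x_C₂H₂ in the escaping gas = (n_C₂H₂/√M_C₂H₂) / Σ(n_i/√M_i)
= (2.75/√26.04) / (2.75/√26.04 + 2.49/√352.02) = 0.5389/(0.5389 + 0.1327) = 0.802.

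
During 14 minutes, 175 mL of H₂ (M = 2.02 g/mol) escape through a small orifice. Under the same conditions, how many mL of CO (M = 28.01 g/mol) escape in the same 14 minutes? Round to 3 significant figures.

47.0 mL

From Graham's law, rate_CO/rate_H₂ = √(M_H₂/M_CO) = √(2.02/28.01) = √0.07212 = 0.2685.
So the volume for CO is 175 × 0.2685 = 47.0 mL.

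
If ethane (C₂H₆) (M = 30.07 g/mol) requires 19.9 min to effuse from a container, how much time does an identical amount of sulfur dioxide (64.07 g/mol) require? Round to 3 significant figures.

Using Graham's law: t_SO₂/t_C₂H₆ = √(M_SO₂/M_C₂H₆) = √(64.07/30.07) = √2.131 = 1.460.
So the time for SO₂ is 19.9 × 1.460 = 29.0 min.

29.0 min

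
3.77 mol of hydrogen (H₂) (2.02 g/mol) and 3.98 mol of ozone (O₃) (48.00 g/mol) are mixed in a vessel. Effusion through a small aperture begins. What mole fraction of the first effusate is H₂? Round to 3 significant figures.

The effusion rate of species i is ∝ p_i/√M_i ∝ n_i/√M_i.
x_H₂(eff) = (n_H₂/√M_H₂) / (n_H₂/√M_H₂ + n_O₃/√M_O₃)
= (3.77/√2.02) / (3.77/√2.02 + 3.98/√48.00) = 2.653/(2.653 + 0.5745) = 0.822.

0.822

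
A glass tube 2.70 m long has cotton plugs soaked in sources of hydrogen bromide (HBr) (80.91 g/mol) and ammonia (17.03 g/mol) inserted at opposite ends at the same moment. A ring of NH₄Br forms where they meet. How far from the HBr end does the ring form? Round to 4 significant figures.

0.8491 m

In equal time, each gas travels a distance ∝ its rate ∝ 1/√M, so d_HBr/d_NH₃ = √(M_NH₃/M_HBr) = √(17.03/80.91) = 0.4588.
With d_HBr + d_NH₃ = 2.70 m, d_NH₃ = 2.70/(1 + 0.4588) = 1.851 m.
d_HBr = 2.70 − 1.851 = 0.8491 m.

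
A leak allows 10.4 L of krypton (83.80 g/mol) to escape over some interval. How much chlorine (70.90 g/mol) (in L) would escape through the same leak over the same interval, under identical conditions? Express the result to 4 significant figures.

Using Graham's law: rate_Cl₂/rate_Kr = √(M_Kr/M_Cl₂) = √(83.80/70.90) = √1.182 = 1.087.
So the volume for Cl₂ is 10.4 × 1.087 = 11.31 L.

11.31 L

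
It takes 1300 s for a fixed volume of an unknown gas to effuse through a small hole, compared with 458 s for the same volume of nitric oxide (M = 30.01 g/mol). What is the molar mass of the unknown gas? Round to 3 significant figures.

242 g/mol

By Graham's law, t_X/t_NO = √(M_X/M_NO).
1300/458 = 2.838 = √(M_X/30.01)
M_X = 30.01 × 2.838² = 30.01 × 8.057 = 242 g/mol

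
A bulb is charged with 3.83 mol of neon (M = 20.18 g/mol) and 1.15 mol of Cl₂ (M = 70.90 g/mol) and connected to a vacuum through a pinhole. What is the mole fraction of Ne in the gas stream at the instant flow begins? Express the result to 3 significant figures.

0.862

Each component's effusion rate ∝ (its partial pressure)·(1/√M) ∝ n_i/√M_i.
Mole fraction of Ne in the effusate = (n_Ne/√M_Ne) / (n_Ne/√M_Ne + n_Cl₂/√M_Cl₂)
= (3.83/√20.18) / (3.83/√20.18 + 1.15/√70.90) = 0.8526/(0.8526 + 0.1366) = 0.862.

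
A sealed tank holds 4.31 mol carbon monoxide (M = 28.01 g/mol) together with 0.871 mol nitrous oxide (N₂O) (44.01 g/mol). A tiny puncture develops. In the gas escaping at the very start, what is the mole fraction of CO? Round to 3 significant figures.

Rate_i ∝ x_i/√M_i (Graham's law weighted by mole fraction), so the effusate composition follows n_i/√M_i.
Mole fraction of CO in the effusate = (n_CO/√M_CO) / (n_CO/√M_CO + n_N₂O/√M_N₂O)
= (4.31/√28.01) / (4.31/√28.01 + 0.871/√44.01) = 0.8144/(0.8144 + 0.1313) = 0.861.

0.861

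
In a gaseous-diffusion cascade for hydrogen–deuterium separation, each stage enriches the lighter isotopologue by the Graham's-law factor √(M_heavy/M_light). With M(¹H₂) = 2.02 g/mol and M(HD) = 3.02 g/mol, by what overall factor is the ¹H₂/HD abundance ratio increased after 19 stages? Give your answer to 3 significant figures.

45.6

Each stage multiplies the ratio by α = √(3.02/2.02), so after 19 stages the overall factor is α^19 = (3.02/2.02)^(19/2).
= 1.49505^(19/2) = 45.6.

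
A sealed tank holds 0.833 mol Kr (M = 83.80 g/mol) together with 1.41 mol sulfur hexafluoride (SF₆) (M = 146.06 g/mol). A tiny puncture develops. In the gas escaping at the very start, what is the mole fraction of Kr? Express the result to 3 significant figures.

0.438

The effusion rate of species i is ∝ p_i/√M_i ∝ n_i/√M_i.
x_Kr(eff) = (n_Kr/√M_Kr) / (n_Kr/√M_Kr + n_SF₆/√M_SF₆)
= (0.833/√83.80) / (0.833/√83.80 + 1.41/√146.06) = 0.09100/(0.09100 + 0.1167) = 0.438.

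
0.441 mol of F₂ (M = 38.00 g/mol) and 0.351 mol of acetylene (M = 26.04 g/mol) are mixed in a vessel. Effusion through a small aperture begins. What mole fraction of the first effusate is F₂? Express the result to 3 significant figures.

Each component's effusion rate ∝ (its partial pressure)·(1/√M) ∝ n_i/√M_i.
x_F₂(eff) = (n_F₂/√M_F₂) / (n_F₂/√M_F₂ + n_C₂H₂/√M_C₂H₂)
= (0.441/√38.00) / (0.441/√38.00 + 0.351/√26.04) = 0.07154/(0.07154 + 0.06878) = 0.510.

0.510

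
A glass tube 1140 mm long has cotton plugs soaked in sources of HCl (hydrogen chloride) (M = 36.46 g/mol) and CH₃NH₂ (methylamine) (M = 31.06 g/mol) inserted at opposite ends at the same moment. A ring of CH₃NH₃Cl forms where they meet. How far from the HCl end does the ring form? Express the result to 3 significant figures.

547 mm

In equal time, each gas travels a distance ∝ its rate ∝ 1/√M, so d_HCl/d_CH₃NH₂ = √(M_CH₃NH₂/M_HCl) = √(31.06/36.46) = 0.9230.
With d_HCl + d_CH₃NH₂ = 1140 mm, d_CH₃NH₂ = 1140/(1 + 0.9230) = 592.8 mm.
d_HCl = 1140 − 592.8 = 547 mm.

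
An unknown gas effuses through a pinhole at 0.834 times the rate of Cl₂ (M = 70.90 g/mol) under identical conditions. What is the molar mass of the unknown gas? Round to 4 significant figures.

101.9 g/mol

By Graham's law, rate_X/rate_Cl₂ = √(M_Cl₂/M_X).
0.834 = √(70.90/M_X)
M_X = 70.90 / 0.834² = 70.90 / 0.6956 = 101.9 g/mol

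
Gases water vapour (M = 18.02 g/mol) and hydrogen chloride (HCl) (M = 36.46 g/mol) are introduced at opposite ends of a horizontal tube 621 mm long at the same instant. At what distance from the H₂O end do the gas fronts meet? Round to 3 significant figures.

The fronts meet when d_H₂O + d_HCl = L with d_H₂O/d_HCl = √(M_HCl/M_H₂O) (Graham's law). Here √(M_HCl/M_H₂O) = √(36.46/18.02) = 1.422.
With d_H₂O + d_HCl = 621 mm, d_HCl = 621/(1 + 1.422) = 256.4 mm.
d_H₂O = 621 − 256.4 = 365 mm.

365 mm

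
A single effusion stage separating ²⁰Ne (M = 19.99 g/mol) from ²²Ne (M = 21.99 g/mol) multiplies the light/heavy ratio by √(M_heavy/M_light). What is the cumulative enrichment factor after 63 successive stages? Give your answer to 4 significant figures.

20.16

After 63 stages the ratio has grown by (√(21.99/19.99))^63 = (21.99/19.99)^(63/2).
= 1.10005^(63/2) = 20.16.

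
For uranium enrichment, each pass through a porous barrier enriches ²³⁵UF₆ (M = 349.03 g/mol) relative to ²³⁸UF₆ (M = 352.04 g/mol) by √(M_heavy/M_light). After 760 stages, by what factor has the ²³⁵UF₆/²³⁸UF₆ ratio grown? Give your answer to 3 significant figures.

The single-stage factor is √(M_heavy/M_light), so 760 stages give [√(352.04/349.03)]^760 = (352.04/349.03)^(760/2).
= 1.00862^380 = 26.1.

26.1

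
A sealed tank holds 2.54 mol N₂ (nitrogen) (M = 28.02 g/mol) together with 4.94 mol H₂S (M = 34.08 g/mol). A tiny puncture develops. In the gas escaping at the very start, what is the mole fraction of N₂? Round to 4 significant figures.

Rate_i ∝ x_i/√M_i (Graham's law weighted by mole fraction), so the effusate composition follows n_i/√M_i.
Mole fraction of N₂ in the effusate = (n_N₂/√M_N₂) / (n_N₂/√M_N₂ + n_H₂S/√M_H₂S)
= (2.54/√28.02) / (2.54/√28.02 + 4.94/√34.08) = 0.4798/(0.4798 + 0.8462) = 0.3619.

0.3619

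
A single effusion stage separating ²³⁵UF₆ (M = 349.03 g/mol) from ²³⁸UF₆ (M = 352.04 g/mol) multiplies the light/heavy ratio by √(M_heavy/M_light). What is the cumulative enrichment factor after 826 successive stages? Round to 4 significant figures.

34.69

The single-stage factor is √(M_heavy/M_light), so 826 stages give [√(352.04/349.03)]^826 = (352.04/349.03)^(826/2).
= 1.00862^413 = 34.69.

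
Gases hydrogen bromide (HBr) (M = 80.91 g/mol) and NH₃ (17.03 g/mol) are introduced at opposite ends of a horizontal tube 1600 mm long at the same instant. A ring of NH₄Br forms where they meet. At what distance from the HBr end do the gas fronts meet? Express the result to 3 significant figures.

Graham's law gives d_HBr/d_NH₃ = rate_HBr/rate_NH₃ = √(M_NH₃/M_HBr) = √(17.03/80.91) = 0.4588.
With d_HBr + d_NH₃ = 1600 mm, d_NH₃ = 1600/(1 + 0.4588) = 1097 mm.
d_HBr = 1600 − 1097 = 503 mm.

503 mm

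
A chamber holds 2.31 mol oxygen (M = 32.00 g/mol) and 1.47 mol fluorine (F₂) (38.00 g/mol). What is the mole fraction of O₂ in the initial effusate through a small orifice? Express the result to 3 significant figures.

Rate_i ∝ x_i/√M_i (Graham's law weighted by mole fraction), so the effusate composition follows n_i/√M_i.
So x_O₂ in the escaping gas = (n_O₂/√M_O₂) / Σ(n_i/√M_i)
= (2.31/√32.00) / (2.31/√32.00 + 1.47/√38.00) = 0.4084/(0.4084 + 0.2385) = 0.631.

0.631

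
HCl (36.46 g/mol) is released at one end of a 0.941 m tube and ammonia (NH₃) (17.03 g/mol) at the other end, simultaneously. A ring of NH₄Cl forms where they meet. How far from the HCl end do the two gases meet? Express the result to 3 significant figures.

Graham's law gives d_HCl/d_NH₃ = rate_HCl/rate_NH₃ = √(M_NH₃/M_HCl) = √(17.03/36.46) = 0.6834.
With d_HCl + d_NH₃ = 0.941 m, d_NH₃ = 0.941/(1 + 0.6834) = 0.5590 m.
d_HCl = 0.941 − 0.5590 = 0.382 m.

0.382 m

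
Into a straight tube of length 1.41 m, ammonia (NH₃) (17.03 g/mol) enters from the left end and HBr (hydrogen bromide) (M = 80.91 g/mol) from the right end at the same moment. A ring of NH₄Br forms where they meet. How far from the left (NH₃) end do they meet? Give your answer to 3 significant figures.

0.967 m

In equal time, each gas travels a distance ∝ its rate ∝ 1/√M, so d_NH₃/d_HBr = √(M_HBr/M_NH₃) = √(80.91/17.03) = 2.180.
With d_NH₃ + d_HBr = 1.41 m, d_HBr = 1.41/(1 + 2.180) = 0.4434 m.
d_NH₃ = 1.41 − 0.4434 = 0.967 m.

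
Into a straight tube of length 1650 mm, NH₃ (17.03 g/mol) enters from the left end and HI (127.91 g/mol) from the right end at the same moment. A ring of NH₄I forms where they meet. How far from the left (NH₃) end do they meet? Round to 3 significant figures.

1210 mm

In equal time, each gas travels a distance ∝ its rate ∝ 1/√M, so d_NH₃/d_HI = √(M_HI/M_NH₃) = √(127.91/17.03) = 2.741.
With d_NH₃ + d_HI = 1650 mm, d_HI = 1650/(1 + 2.741) = 441.1 mm.
d_NH₃ = 1650 − 441.1 = 1210 mm.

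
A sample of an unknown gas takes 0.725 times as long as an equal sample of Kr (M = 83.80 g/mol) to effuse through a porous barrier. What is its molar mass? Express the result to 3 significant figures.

44.0 g/mol

From Graham's law, t_X/t_Kr = √(M_X/M_Kr).
0.725 = √(M_X/83.80)
M_X = 83.80 × 0.725² = 83.80 × 0.5256 = 44.0 g/mol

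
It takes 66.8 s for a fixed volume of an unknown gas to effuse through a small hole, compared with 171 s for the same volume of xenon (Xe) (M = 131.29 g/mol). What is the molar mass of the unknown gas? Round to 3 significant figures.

20.0 g/mol

From Graham's law, t_X/t_Xe = √(M_X/M_Xe).
66.8/171 = 0.3906 = √(M_X/131.29)
M_X = 131.29 × 0.3906² = 131.29 × 0.1526 = 20.0 g/mol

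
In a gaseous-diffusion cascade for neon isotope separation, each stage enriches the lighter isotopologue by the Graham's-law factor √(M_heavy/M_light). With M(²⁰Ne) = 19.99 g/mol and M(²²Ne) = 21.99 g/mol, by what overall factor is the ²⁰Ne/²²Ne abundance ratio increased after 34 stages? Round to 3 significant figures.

5.06

Each stage multiplies the ratio by α = √(21.99/19.99), so after 34 stages the overall factor is α^34 = (21.99/19.99)^(34/2).
= 1.10005^17 = 5.06.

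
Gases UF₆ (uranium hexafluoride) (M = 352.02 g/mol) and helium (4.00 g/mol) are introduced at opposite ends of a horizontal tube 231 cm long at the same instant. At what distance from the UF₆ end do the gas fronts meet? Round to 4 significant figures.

In equal time, each gas travels a distance ∝ its rate ∝ 1/√M, so d_UF₆/d_He = √(M_He/M_UF₆) = √(4.00/352.02) = 0.1066.
With d_UF₆ + d_He = 231 cm, d_He = 231/(1 + 0.1066) = 208.7 cm.
d_UF₆ = 231 − 208.7 = 22.25 cm.

22.25 cm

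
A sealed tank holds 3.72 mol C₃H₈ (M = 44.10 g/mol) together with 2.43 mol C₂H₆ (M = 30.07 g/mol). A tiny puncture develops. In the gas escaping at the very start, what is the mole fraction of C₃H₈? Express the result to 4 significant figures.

The effusion rate of species i is ∝ p_i/√M_i ∝ n_i/√M_i.
Mole fraction of C₃H₈ in the effusate = (n_C₃H₈/√M_C₃H₈) / (n_C₃H₈/√M_C₃H₈ + n_C₂H₆/√M_C₂H₆)
= (3.72/√44.10) / (3.72/√44.10 + 2.43/√30.07) = 0.5602/(0.5602 + 0.4431) = 0.5583.

0.5583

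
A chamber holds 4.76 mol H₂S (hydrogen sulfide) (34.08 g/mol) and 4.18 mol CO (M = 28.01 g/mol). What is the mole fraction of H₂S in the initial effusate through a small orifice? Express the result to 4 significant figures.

0.5080

Effusion rate of each component ∝ n_i/√M_i (partial pressure × 1/√M).
x_H₂S(eff) = (n_H₂S/√M_H₂S) / (n_H₂S/√M_H₂S + n_CO/√M_CO)
= (4.76/√34.08) / (4.76/√34.08 + 4.18/√28.01) = 0.8154/(0.8154 + 0.7898) = 0.5080.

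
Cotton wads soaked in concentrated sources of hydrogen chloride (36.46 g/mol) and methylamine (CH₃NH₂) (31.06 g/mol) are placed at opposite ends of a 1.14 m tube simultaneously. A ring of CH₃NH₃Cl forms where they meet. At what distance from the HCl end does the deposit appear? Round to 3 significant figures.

0.547 m

Graham's law gives d_HCl/d_CH₃NH₂ = rate_HCl/rate_CH₃NH₂ = √(M_CH₃NH₂/M_HCl) = √(31.06/36.46) = 0.9230.
With d_HCl + d_CH₃NH₂ = 1.14 m, d_CH₃NH₂ = 1.14/(1 + 0.9230) = 0.5928 m.
d_HCl = 1.14 − 0.5928 = 0.547 m.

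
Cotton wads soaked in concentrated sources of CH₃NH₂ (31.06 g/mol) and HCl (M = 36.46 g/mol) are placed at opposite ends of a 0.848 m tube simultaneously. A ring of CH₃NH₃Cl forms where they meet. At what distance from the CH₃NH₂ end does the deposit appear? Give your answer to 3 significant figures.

The fronts meet when d_CH₃NH₂ + d_HCl = L with d_CH₃NH₂/d_HCl = √(M_HCl/M_CH₃NH₂) (Graham's law). Here √(M_HCl/M_CH₃NH₂) = √(36.46/31.06) = 1.083.
With d_CH₃NH₂ + d_HCl = 0.848 m, d_HCl = 0.848/(1 + 1.083) = 0.4070 m.
d_CH₃NH₂ = 0.848 − 0.4070 = 0.441 m.

0.441 m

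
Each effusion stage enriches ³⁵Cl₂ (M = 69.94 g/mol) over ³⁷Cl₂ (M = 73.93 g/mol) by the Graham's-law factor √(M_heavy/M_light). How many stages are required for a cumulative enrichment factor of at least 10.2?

Per stage α = (73.93/69.94)^(1/2) = 1.05705^0.5, giving ln α = 0.02774.
Need α^N ≥ 10.2 ⇒ N ≥ ln(10.2) / ln α = 2.322 / 0.02774 = 83.72.
Rounding up, N = 84 stages.

84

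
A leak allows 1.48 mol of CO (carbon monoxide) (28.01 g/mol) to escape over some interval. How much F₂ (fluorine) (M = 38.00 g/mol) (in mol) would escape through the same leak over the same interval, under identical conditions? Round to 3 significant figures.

Graham's law gives rate_F₂/rate_CO = √(M_CO/M_F₂) = √(28.01/38.00) = √0.7371 = 0.8585.
So the amount for F₂ is 1.48 × 0.8585 = 1.27 mol.

1.27 mol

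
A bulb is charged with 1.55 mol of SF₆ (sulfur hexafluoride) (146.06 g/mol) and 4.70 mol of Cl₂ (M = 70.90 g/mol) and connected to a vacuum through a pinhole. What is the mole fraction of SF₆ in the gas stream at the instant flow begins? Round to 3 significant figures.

Rate_i ∝ x_i/√M_i (Graham's law weighted by mole fraction), so the effusate composition follows n_i/√M_i.
Mole fraction of SF₆ in the effusate = (n_SF₆/√M_SF₆) / (n_SF₆/√M_SF₆ + n_Cl₂/√M_Cl₂)
= (1.55/√146.06) / (1.55/√146.06 + 4.70/√70.90) = 0.1283/(0.1283 + 0.5582) = 0.187.

0.187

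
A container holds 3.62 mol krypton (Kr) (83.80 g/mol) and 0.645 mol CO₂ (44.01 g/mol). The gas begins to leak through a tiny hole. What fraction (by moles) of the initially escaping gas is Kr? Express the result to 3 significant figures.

0.803

The effusion rate of species i is ∝ p_i/√M_i ∝ n_i/√M_i.
x_Kr(eff) = (n_Kr/√M_Kr) / (n_Kr/√M_Kr + n_CO₂/√M_CO₂)
= (3.62/√83.80) / (3.62/√83.80 + 0.645/√44.01) = 0.3954/(0.3954 + 0.09723) = 0.803.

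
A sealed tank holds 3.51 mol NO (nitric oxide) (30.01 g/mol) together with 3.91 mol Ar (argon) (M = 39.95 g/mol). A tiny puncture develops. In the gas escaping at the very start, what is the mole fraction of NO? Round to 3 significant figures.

0.509

Effusion rate of each component ∝ n_i/√M_i (partial pressure × 1/√M).
Mole fraction of NO in the effusate = (n_NO/√M_NO) / (n_NO/√M_NO + n_Ar/√M_Ar)
= (3.51/√30.01) / (3.51/√30.01 + 3.91/√39.95) = 0.6407/(0.6407 + 0.6186) = 0.509.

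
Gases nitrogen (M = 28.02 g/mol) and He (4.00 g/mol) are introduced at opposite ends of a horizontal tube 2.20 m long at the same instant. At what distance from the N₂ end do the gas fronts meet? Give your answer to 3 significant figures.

In equal time, each gas travels a distance ∝ its rate ∝ 1/√M, so d_N₂/d_He = √(M_He/M_N₂) = √(4.00/28.02) = 0.3778.
With d_N₂ + d_He = 2.20 m, d_He = 2.20/(1 + 0.3778) = 1.597 m.
d_N₂ = 2.20 − 1.597 = 0.603 m.

0.603 m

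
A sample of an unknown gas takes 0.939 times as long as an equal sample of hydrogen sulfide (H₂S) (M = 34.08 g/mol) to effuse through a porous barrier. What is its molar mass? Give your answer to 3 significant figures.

From Graham's law, t_X/t_H₂S = √(M_X/M_H₂S).
0.939 = √(M_X/34.08)
M_X = 34.08 × 0.939² = 34.08 × 0.8817 = 30.0 g/mol

30.0 g/mol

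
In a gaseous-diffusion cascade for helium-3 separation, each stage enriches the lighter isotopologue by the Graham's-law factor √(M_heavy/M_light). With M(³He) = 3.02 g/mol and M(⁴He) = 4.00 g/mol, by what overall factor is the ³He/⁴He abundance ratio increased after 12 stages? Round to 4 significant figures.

5.399

Each stage multiplies the ratio by α = √(4.00/3.02), so after 12 stages the overall factor is α^12 = (4.00/3.02)^(12/2).
= 1.32450^6 = 5.399.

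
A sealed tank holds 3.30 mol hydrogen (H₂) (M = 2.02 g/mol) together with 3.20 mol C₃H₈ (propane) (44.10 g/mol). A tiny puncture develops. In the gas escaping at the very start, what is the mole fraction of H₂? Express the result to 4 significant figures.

0.8281

Effusion rate of each component ∝ n_i/√M_i (partial pressure × 1/√M).
x_H₂(eff) = (n_H₂/√M_H₂) / (n_H₂/√M_H₂ + n_C₃H₈/√M_C₃H₈)
= (3.30/√2.02) / (3.30/√2.02 + 3.20/√44.10) = 2.322/(2.322 + 0.4819) = 0.8281.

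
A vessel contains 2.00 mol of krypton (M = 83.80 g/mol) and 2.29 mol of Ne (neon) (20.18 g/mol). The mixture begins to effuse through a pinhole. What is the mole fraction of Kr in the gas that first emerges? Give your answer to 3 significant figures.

0.300

Rate_i ∝ x_i/√M_i (Graham's law weighted by mole fraction), so the effusate composition follows n_i/√M_i.
So x_Kr in the escaping gas = (n_Kr/√M_Kr) / Σ(n_i/√M_i)
= (2.00/√83.80) / (2.00/√83.80 + 2.29/√20.18) = 0.2185/(0.2185 + 0.5098) = 0.300.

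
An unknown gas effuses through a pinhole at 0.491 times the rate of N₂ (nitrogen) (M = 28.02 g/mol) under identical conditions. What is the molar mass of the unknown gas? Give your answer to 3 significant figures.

116 g/mol

From Graham's law, rate_X/rate_N₂ = √(M_N₂/M_X).
0.491 = √(28.02/M_X)
M_X = 28.02 / 0.491² = 28.02 / 0.2411 = 116 g/mol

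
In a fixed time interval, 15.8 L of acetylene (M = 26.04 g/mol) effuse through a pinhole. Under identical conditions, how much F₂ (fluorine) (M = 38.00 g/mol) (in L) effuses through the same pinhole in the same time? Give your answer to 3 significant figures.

13.1 L

By Graham's law, rate_F₂/rate_C₂H₂ = √(M_C₂H₂/M_F₂) = √(26.04/38.00) = √0.6853 = 0.8278.
So the volume for F₂ is 15.8 × 0.8278 = 13.1 L.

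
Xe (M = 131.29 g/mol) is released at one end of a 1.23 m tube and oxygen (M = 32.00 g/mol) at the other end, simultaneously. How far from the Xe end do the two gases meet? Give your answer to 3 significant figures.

Distances travelled in equal time are proportional to diffusion rates, so d_Xe/d_O₂ = √(M_O₂/M_Xe) = √(32.00/131.29) = 0.4937.
With d_Xe + d_O₂ = 1.23 m, d_O₂ = 1.23/(1 + 0.4937) = 0.8235 m.
d_Xe = 1.23 − 0.8235 = 0.407 m.

0.407 m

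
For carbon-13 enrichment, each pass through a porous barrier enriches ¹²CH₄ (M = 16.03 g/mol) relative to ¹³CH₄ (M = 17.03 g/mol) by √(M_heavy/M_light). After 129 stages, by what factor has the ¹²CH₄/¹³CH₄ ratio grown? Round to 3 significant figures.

49.6

Each stage multiplies the ratio by α = √(17.03/16.03), so after 129 stages the overall factor is α^129 = (17.03/16.03)^(129/2).
= 1.06238^(129/2) = 49.6.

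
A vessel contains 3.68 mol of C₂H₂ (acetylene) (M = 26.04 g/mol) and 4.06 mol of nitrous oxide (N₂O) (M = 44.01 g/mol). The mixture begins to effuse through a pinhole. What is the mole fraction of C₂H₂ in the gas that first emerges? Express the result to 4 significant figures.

0.5409

Rate_i ∝ x_i/√M_i (Graham's law weighted by mole fraction), so the effusate composition follows n_i/√M_i.
Mole fraction of C₂H₂ in the effusate = (n_C₂H₂/√M_C₂H₂) / (n_C₂H₂/√M_C₂H₂ + n_N₂O/√M_N₂O)
= (3.68/√26.04) / (3.68/√26.04 + 4.06/√44.01) = 0.7212/(0.7212 + 0.6120) = 0.5409.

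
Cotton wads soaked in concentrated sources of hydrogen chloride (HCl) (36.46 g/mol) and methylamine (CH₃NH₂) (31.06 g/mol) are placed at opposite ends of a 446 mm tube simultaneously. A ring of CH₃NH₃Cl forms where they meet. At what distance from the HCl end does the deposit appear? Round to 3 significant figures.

214 mm

Distances travelled in equal time are proportional to diffusion rates, so d_HCl/d_CH₃NH₂ = √(M_CH₃NH₂/M_HCl) = √(31.06/36.46) = 0.9230.
With d_HCl + d_CH₃NH₂ = 446 mm, d_CH₃NH₂ = 446/(1 + 0.9230) = 231.9 mm.
d_HCl = 446 − 231.9 = 214 mm.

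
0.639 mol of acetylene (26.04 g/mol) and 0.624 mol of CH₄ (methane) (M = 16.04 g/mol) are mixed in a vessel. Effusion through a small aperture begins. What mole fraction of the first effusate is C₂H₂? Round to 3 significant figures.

0.446

The effusion rate of species i is ∝ p_i/√M_i ∝ n_i/√M_i.
Mole fraction of C₂H₂ in the effusate = (n_C₂H₂/√M_C₂H₂) / (n_C₂H₂/√M_C₂H₂ + n_CH₄/√M_CH₄)
= (0.639/√26.04) / (0.639/√26.04 + 0.624/√16.04) = 0.1252/(0.1252 + 0.1558) = 0.446.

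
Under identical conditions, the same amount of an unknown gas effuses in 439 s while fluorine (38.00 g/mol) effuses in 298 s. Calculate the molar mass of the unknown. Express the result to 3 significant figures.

From Graham's law, t_X/t_F₂ = √(M_X/M_F₂).
439/298 = 1.473 = √(M_X/38.00)
M_X = 38.00 × 1.473² = 38.00 × 2.170 = 82.5 g/mol

82.5 g/mol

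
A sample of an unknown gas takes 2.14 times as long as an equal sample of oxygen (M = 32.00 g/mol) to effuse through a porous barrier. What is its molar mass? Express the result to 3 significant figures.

From Graham's law, t_X/t_O₂ = √(M_X/M_O₂).
2.14 = √(M_X/32.00)
M_X = 32.00 × 2.14² = 32.00 × 4.580 = 147 g/mol

147 g/mol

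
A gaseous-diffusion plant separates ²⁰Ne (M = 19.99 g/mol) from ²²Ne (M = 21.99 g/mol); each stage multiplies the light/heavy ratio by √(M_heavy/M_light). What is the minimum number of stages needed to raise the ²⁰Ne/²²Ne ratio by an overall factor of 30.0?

Per stage α = (21.99/19.99)^(1/2) = 1.10005^0.5, giving ln α = 0.04768.
Need α^N ≥ 30.0 ⇒ N ≥ ln(30.0) / ln α = 3.401 / 0.04768 = 71.34.
Rounding up, N = 72 stages.

72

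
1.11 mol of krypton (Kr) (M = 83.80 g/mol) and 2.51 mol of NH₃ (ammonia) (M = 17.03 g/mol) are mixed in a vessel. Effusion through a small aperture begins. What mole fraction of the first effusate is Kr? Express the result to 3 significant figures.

Effusion rate of each component ∝ n_i/√M_i (partial pressure × 1/√M).
So x_Kr in the escaping gas = (n_Kr/√M_Kr) / Σ(n_i/√M_i)
= (1.11/√83.80) / (1.11/√83.80 + 2.51/√17.03) = 0.1213/(0.1213 + 0.6082) = 0.166.

0.166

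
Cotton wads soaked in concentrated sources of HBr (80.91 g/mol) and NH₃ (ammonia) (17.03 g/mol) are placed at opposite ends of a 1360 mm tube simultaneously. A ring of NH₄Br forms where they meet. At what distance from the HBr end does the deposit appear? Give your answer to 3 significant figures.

428 mm

Graham's law gives d_HBr/d_NH₃ = rate_HBr/rate_NH₃ = √(M_NH₃/M_HBr) = √(17.03/80.91) = 0.4588.
With d_HBr + d_NH₃ = 1360 mm, d_NH₃ = 1360/(1 + 0.4588) = 932.3 mm.
d_HBr = 1360 − 932.3 = 428 mm.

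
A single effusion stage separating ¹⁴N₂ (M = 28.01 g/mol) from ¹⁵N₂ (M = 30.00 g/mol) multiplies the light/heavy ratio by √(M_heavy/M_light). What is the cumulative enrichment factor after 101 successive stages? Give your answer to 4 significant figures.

The single-stage factor is √(M_heavy/M_light), so 101 stages give [√(30.00/28.01)]^101 = (30.00/28.01)^(101/2).
= 1.07105^(101/2) = 32.01.

32.01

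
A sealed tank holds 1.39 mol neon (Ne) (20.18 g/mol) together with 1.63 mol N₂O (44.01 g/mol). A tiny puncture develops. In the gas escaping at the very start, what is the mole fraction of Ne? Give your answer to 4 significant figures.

0.5574

Rate_i ∝ x_i/√M_i (Graham's law weighted by mole fraction), so the effusate composition follows n_i/√M_i.
Mole fraction of Ne in the effusate = (n_Ne/√M_Ne) / (n_Ne/√M_Ne + n_N₂O/√M_N₂O)
= (1.39/√20.18) / (1.39/√20.18 + 1.63/√44.01) = 0.3094/(0.3094 + 0.2457) = 0.5574.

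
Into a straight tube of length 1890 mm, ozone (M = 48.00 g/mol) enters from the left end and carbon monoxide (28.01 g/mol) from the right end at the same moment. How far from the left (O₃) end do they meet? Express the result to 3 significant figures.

819 mm

Distances travelled in equal time are proportional to diffusion rates, so d_O₃/d_CO = √(M_CO/M_O₃) = √(28.01/48.00) = 0.7639.
With d_O₃ + d_CO = 1890 mm, d_CO = 1890/(1 + 0.7639) = 1071 mm.
d_O₃ = 1890 − 1071 = 819 mm.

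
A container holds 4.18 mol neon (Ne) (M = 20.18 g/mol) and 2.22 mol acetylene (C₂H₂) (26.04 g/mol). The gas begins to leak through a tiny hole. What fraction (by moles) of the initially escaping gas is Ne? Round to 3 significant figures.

0.681

The effusion rate of species i is ∝ p_i/√M_i ∝ n_i/√M_i.
Mole fraction of Ne in the effusate = (n_Ne/√M_Ne) / (n_Ne/√M_Ne + n_C₂H₂/√M_C₂H₂)
= (4.18/√20.18) / (4.18/√20.18 + 2.22/√26.04) = 0.9305/(0.9305 + 0.4350) = 0.681.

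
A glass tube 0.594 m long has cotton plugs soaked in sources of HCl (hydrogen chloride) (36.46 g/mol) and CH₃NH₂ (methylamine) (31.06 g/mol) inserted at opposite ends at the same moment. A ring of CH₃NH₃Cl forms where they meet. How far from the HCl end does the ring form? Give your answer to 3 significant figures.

Graham's law gives d_HCl/d_CH₃NH₂ = rate_HCl/rate_CH₃NH₂ = √(M_CH₃NH₂/M_HCl) = √(31.06/36.46) = 0.9230.
With d_HCl + d_CH₃NH₂ = 0.594 m, d_CH₃NH₂ = 0.594/(1 + 0.9230) = 0.3089 m.
d_HCl = 0.594 − 0.3089 = 0.285 m.

0.285 m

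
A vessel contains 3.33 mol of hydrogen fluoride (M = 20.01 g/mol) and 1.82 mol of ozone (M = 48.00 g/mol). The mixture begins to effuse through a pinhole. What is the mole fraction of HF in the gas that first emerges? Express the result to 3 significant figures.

The effusion rate of species i is ∝ p_i/√M_i ∝ n_i/√M_i.
x_HF(eff) = (n_HF/√M_HF) / (n_HF/√M_HF + n_O₃/√M_O₃)
= (3.33/√20.01) / (3.33/√20.01 + 1.82/√48.00) = 0.7444/(0.7444 + 0.2627) = 0.739.

0.739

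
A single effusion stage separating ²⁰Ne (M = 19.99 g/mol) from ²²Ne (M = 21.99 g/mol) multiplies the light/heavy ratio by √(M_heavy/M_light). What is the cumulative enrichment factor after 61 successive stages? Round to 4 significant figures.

The single-stage factor is √(M_heavy/M_light), so 61 stages give [√(21.99/19.99)]^61 = (21.99/19.99)^(61/2).
= 1.10005^(61/2) = 18.33.

18.33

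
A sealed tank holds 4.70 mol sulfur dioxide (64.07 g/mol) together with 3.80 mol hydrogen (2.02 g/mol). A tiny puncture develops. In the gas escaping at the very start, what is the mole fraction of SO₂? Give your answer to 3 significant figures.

Effusion rate of each component ∝ n_i/√M_i (partial pressure × 1/√M).
Mole fraction of SO₂ in the effusate = (n_SO₂/√M_SO₂) / (n_SO₂/√M_SO₂ + n_H₂/√M_H₂)
= (4.70/√64.07) / (4.70/√64.07 + 3.80/√2.02) = 0.5872/(0.5872 + 2.674) = 0.180.

0.180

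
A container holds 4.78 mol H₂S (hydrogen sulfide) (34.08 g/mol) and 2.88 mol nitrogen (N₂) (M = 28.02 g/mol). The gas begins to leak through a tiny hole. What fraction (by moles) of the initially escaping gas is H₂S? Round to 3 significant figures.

The effusion rate of species i is ∝ p_i/√M_i ∝ n_i/√M_i.
x_H₂S(eff) = (n_H₂S/√M_H₂S) / (n_H₂S/√M_H₂S + n_N₂/√M_N₂)
= (4.78/√34.08) / (4.78/√34.08 + 2.88/√28.02) = 0.8188/(0.8188 + 0.5441) = 0.601.

0.601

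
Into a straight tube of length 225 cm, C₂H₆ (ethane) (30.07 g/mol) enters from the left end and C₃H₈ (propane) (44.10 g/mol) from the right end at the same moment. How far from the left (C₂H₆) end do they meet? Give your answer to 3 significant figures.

123 cm

Distances travelled in equal time are proportional to diffusion rates, so d_C₂H₆/d_C₃H₈ = √(M_C₃H₈/M_C₂H₆) = √(44.10/30.07) = 1.211.
With d_C₂H₆ + d_C₃H₈ = 225 cm, d_C₃H₈ = 225/(1 + 1.211) = 101.8 cm.
d_C₂H₆ = 225 − 101.8 = 123 cm.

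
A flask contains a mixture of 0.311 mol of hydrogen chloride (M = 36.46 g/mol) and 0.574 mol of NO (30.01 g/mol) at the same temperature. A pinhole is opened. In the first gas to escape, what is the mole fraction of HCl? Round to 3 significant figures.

Effusion rate of each component ∝ n_i/√M_i (partial pressure × 1/√M).
x_HCl(eff) = (n_HCl/√M_HCl) / (n_HCl/√M_HCl + n_NO/√M_NO)
= (0.311/√36.46) / (0.311/√36.46 + 0.574/√30.01) = 0.05151/(0.05151 + 0.1048) = 0.330.

0.330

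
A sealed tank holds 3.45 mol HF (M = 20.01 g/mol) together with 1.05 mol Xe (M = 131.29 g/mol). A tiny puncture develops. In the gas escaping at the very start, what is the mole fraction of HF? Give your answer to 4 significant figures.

Effusion rate of each component ∝ n_i/√M_i (partial pressure × 1/√M).
x_HF(eff) = (n_HF/√M_HF) / (n_HF/√M_HF + n_Xe/√M_Xe)
= (3.45/√20.01) / (3.45/√20.01 + 1.05/√131.29) = 0.7713/(0.7713 + 0.09164) = 0.8938.

0.8938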